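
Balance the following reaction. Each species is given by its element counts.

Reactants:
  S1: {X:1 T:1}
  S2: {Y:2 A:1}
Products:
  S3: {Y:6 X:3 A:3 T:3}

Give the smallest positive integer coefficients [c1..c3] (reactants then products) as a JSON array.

Y: 3·0+3·2 = 6 | 1·6 = 6
X: 3·1+3·0 = 3 | 1·3 = 3
A: 3·0+3·1 = 3 | 1·3 = 3
T: 3·1+3·0 = 3 | 1·3 = 3
gcd(3,3,1) = 1

Coefficients: [3, 3, 1]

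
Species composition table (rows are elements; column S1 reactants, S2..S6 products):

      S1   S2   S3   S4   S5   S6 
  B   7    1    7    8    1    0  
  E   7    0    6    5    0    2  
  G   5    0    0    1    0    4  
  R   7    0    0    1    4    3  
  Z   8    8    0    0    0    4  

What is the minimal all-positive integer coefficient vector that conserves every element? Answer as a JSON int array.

Coefficients: [5, 2, 3, 1, 4, 6]

B: 5·7 = 35 | 2·1+3·7+1·8+4·1+6·0 = 35
E: 5·7 = 35 | 2·0+3·6+1·5+4·0+6·2 = 35
G: 5·5 = 25 | 2·0+3·0+1·1+4·0+6·4 = 25
R: 5·7 = 35 | 2·0+3·0+1·1+4·4+6·3 = 35
Z: 5·8 = 40 | 2·8+3·0+1·0+4·0+6·4 = 40
gcd(5,2,3,1,4,6) = 1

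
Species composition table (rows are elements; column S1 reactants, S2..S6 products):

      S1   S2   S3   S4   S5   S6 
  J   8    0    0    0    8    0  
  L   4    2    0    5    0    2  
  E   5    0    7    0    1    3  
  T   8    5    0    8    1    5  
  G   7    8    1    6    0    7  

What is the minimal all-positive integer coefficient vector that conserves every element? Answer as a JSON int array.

Coefficients: [6, 1, 3, 4, 6, 1]

J: 6·8 = 48 | 1·0+3·0+4·0+6·8+1·0 = 48
L: 6·4 = 24 | 1·2+3·0+4·5+6·0+1·2 = 24
E: 6·5 = 30 | 1·0+3·7+4·0+6·1+1·3 = 30
T: 6·8 = 48 | 1·5+3·0+4·8+6·1+1·5 = 48
G: 6·7 = 42 | 1·8+3·1+4·6+6·0+1·7 = 42
gcd(6,1,3,4,6,1) = 1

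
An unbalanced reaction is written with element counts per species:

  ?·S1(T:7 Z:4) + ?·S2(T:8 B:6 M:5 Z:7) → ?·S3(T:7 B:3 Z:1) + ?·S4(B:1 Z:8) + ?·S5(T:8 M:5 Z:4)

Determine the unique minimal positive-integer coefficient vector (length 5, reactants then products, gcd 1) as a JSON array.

T: 5·7+3·8 = 59 | 5·7+3·0+3·8 = 59
B: 5·0+3·6 = 18 | 5·3+3·1+3·0 = 18
M: 5·0+3·5 = 15 | 5·0+3·0+3·5 = 15
Z: 5·4+3·7 = 41 | 5·1+3·8+3·4 = 41
gcd(5,3,5,3,3) = 1

Coefficients: [5, 3, 5, 3, 3]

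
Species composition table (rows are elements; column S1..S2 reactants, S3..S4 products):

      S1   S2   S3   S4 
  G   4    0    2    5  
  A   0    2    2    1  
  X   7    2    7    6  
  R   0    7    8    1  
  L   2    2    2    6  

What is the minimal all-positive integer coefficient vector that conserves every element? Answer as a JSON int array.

Coefficients: [5, 6, 5, 2]

G: 5·4+6·0 = 20 | 5·2+2·5 = 20
A: 5·0+6·2 = 12 | 5·2+2·1 = 12
X: 5·7+6·2 = 47 | 5·7+2·6 = 47
R: 5·0+6·7 = 42 | 5·8+2·1 = 42
L: 5·2+6·2 = 22 | 5·2+2·6 = 22
gcd(5,6,5,2) = 1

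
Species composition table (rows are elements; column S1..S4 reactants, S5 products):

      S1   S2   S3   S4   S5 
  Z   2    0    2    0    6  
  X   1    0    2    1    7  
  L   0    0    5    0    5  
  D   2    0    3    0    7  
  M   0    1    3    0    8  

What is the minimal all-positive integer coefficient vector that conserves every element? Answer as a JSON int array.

Coefficients: [2, 5, 1, 3, 1]

Z: 2·2+5·0+1·2+3·0 = 6 | 1·6 = 6
X: 2·1+5·0+1·2+3·1 = 7 | 1·7 = 7
L: 2·0+5·0+1·5+3·0 = 5 | 1·5 = 5
D: 2·2+5·0+1·3+3·0 = 7 | 1·7 = 7
M: 2·0+5·1+1·3+3·0 = 8 | 1·8 = 8
gcd(2,5,1,3,1) = 1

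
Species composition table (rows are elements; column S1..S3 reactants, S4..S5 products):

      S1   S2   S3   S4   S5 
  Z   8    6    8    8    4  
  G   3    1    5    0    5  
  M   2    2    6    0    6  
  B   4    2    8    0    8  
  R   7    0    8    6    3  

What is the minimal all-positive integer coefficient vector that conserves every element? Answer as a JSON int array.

Z: 1·8+2·6+4·8 = 52 | 4·8+5·4 = 52
G: 1·3+2·1+4·5 = 25 | 4·0+5·5 = 25
M: 1·2+2·2+4·6 = 30 | 4·0+5·6 = 30
B: 1·4+2·2+4·8 = 40 | 4·0+5·8 = 40
R: 1·7+2·0+4·8 = 39 | 4·6+5·3 = 39
gcd(1,2,4,4,5) = 1

Coefficients: [1, 2, 4, 4, 5]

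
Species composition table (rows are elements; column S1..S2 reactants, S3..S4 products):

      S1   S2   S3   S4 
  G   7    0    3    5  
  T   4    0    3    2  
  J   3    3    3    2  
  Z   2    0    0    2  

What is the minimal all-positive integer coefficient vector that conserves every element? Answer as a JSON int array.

G: 3·7+1·0 = 21 | 2·3+3·5 = 21
T: 3·4+1·0 = 12 | 2·3+3·2 = 12
J: 3·3+1·3 = 12 | 2·3+3·2 = 12
Z: 3·2+1·0 = 6 | 2·0+3·2 = 6
gcd(3,1,2,3) = 1

Coefficients: [3, 1, 2, 3]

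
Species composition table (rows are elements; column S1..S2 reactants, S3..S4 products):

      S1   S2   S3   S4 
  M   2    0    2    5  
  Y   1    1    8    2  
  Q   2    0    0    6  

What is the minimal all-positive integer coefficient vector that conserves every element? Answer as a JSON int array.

M: 6·2+6·0 = 12 | 1·2+2·5 = 12
Y: 6·1+6·1 = 12 | 1·8+2·2 = 12
Q: 6·2+6·0 = 12 | 1·0+2·6 = 12
gcd(6,6,1,2) = 1

Coefficients: [6, 6, 1, 2]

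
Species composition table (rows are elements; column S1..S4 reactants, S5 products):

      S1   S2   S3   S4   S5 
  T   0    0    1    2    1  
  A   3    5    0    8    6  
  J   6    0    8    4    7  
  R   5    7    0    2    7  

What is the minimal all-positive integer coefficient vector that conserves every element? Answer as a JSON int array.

T: 1·0+5·0+4·1+1·2 = 6 | 6·1 = 6
A: 1·3+5·5+4·0+1·8 = 36 | 6·6 = 36
J: 1·6+5·0+4·8+1·4 = 42 | 6·7 = 42
R: 1·5+5·7+4·0+1·2 = 42 | 6·7 = 42
gcd(1,5,4,1,6) = 1

Coefficients: [1, 5, 4, 1, 6]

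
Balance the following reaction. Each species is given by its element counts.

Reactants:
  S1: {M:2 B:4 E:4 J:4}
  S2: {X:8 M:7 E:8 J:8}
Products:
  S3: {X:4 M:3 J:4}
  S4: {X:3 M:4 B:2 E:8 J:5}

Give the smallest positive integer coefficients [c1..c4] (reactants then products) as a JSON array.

X: 2·0+3·8 = 24 | 3·4+4·3 = 24
M: 2·2+3·7 = 25 | 3·3+4·4 = 25
B: 2·4+3·0 = 8 | 3·0+4·2 = 8
E: 2·4+3·8 = 32 | 3·0+4·8 = 32
J: 2·4+3·8 = 32 | 3·4+4·5 = 32
gcd(2,3,3,4) = 1

Coefficients: [2, 3, 3, 4]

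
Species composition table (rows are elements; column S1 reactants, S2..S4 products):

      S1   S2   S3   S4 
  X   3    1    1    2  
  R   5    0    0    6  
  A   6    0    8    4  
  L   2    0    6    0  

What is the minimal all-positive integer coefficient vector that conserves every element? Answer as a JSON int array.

X: 6·3 = 18 | 6·1+2·1+5·2 = 18
R: 6·5 = 30 | 6·0+2·0+5·6 = 30
A: 6·6 = 36 | 6·0+2·8+5·4 = 36
L: 6·2 = 12 | 6·0+2·6+5·0 = 12
gcd(6,6,2,5) = 1

Coefficients: [6, 6, 2, 5]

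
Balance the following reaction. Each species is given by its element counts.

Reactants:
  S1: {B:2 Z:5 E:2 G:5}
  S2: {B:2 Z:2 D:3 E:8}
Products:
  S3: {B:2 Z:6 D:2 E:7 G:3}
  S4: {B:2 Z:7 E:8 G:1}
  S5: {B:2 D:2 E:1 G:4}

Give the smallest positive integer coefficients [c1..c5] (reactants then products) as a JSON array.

Coefficients: [5, 4, 2, 3, 4]

B: 5·2+4·2 = 18 | 2·2+3·2+4·2 = 18
Z: 5·5+4·2 = 33 | 2·6+3·7+4·0 = 33
D: 5·0+4·3 = 12 | 2·2+3·0+4·2 = 12
E: 5·2+4·8 = 42 | 2·7+3·8+4·1 = 42
G: 5·5+4·0 = 25 | 2·3+3·1+4·4 = 25
gcd(5,4,2,3,4) = 1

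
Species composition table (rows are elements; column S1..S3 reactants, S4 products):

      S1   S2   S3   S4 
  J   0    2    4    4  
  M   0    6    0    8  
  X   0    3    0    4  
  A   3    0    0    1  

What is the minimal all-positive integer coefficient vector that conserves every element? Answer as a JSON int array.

Coefficients: [1, 4, 1, 3]

J: 1·0+4·2+1·4 = 12 | 3·4 = 12
M: 1·0+4·6+1·0 = 24 | 3·8 = 24
X: 1·0+4·3+1·0 = 12 | 3·4 = 12
A: 1·3+4·0+1·0 = 3 | 3·1 = 3
gcd(1,4,1,3) = 1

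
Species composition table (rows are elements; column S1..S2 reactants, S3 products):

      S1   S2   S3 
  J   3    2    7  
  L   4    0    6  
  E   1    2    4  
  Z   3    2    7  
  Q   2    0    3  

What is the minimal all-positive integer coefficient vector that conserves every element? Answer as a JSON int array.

Coefficients: [6, 5, 4]

J: 6·3+5·2 = 28 | 4·7 = 28
L: 6·4+5·0 = 24 | 4·6 = 24
E: 6·1+5·2 = 16 | 4·4 = 16
Z: 6·3+5·2 = 28 | 4·7 = 28
Q: 6·2+5·0 = 12 | 4·3 = 12
gcd(6,5,4) = 1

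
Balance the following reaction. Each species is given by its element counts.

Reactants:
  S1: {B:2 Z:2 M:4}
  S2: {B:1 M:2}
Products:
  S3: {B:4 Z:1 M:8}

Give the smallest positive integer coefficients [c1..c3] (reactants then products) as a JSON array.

B: 1·2+6·1 = 8 | 2·4 = 8
Z: 1·2+6·0 = 2 | 2·1 = 2
M: 1·4+6·2 = 16 | 2·8 = 16
gcd(1,6,2) = 1

Coefficients: [1, 6, 2]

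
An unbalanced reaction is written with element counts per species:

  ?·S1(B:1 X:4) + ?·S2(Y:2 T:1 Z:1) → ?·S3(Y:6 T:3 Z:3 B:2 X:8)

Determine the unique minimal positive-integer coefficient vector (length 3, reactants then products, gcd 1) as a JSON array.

Coefficients: [2, 3, 1]

Y: 2·0+3·2 = 6 | 1·6 = 6
T: 2·0+3·1 = 3 | 1·3 = 3
Z: 2·0+3·1 = 3 | 1·3 = 3
B: 2·1+3·0 = 2 | 1·2 = 2
X: 2·4+3·0 = 8 | 1·8 = 8
gcd(2,3,1) = 1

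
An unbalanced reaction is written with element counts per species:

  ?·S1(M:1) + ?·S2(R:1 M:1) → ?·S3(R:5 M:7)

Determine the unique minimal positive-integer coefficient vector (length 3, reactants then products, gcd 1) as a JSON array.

R: 2·0+5·1 = 5 | 1·5 = 5
M: 2·1+5·1 = 7 | 1·7 = 7
gcd(2,5,1) = 1

Coefficients: [2, 5, 1]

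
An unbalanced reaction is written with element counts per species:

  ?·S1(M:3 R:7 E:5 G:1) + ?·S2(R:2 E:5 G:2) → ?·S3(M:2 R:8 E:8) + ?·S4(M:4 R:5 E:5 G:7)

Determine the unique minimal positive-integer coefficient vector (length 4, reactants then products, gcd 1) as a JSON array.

Coefficients: [6, 4, 5, 2]

M: 6·3+4·0 = 18 | 5·2+2·4 = 18
R: 6·7+4·2 = 50 | 5·8+2·5 = 50
E: 6·5+4·5 = 50 | 5·8+2·5 = 50
G: 6·1+4·2 = 14 | 5·0+2·7 = 14
gcd(6,4,5,2) = 1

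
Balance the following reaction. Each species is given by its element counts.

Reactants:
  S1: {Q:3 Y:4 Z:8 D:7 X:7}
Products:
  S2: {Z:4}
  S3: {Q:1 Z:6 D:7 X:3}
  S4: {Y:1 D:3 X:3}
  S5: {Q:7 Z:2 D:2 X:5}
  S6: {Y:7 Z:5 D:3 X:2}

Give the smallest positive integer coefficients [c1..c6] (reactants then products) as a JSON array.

Coefficients: [5, 5, 1, 6, 2, 2]

Q: 5·3 = 15 | 5·0+1·1+6·0+2·7+2·0 = 15
Y: 5·4 = 20 | 5·0+1·0+6·1+2·0+2·7 = 20
Z: 5·8 = 40 | 5·4+1·6+6·0+2·2+2·5 = 40
D: 5·7 = 35 | 5·0+1·7+6·3+2·2+2·3 = 35
X: 5·7 = 35 | 5·0+1·3+6·3+2·5+2·2 = 35
gcd(5,5,1,6,2,2) = 1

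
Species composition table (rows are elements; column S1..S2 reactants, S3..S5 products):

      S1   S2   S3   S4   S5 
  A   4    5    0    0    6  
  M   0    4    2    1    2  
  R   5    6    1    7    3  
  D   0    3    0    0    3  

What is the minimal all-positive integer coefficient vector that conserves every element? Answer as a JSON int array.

Coefficients: [1, 4, 3, 2, 4]

A: 1·4+4·5 = 24 | 3·0+2·0+4·6 = 24
M: 1·0+4·4 = 16 | 3·2+2·1+4·2 = 16
R: 1·5+4·6 = 29 | 3·1+2·7+4·3 = 29
D: 1·0+4·3 = 12 | 3·0+2·0+4·3 = 12
gcd(1,4,3,2,4) = 1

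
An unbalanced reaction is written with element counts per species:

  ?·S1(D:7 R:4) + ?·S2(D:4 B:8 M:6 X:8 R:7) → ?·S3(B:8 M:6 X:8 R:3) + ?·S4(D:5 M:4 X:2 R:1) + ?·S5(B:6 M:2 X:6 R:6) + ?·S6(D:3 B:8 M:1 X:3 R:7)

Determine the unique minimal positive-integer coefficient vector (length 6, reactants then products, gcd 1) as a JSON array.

Coefficients: [1, 6, 1, 5, 4, 2]

D: 1·7+6·4 = 31 | 1·0+5·5+4·0+2·3 = 31
B: 1·0+6·8 = 48 | 1·8+5·0+4·6+2·8 = 48
M: 1·0+6·6 = 36 | 1·6+5·4+4·2+2·1 = 36
X: 1·0+6·8 = 48 | 1·8+5·2+4·6+2·3 = 48
R: 1·4+6·7 = 46 | 1·3+5·1+4·6+2·7 = 46
gcd(1,6,1,5,4,2) = 1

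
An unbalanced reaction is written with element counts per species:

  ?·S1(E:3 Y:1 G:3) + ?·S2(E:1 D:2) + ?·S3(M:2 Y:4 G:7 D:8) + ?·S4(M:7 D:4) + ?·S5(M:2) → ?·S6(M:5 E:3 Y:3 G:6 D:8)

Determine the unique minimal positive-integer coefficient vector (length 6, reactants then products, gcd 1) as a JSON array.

Coefficients: [3, 6, 3, 1, 6, 5]

M: 3·0+6·0+3·2+1·7+6·2 = 25 | 5·5 = 25
E: 3·3+6·1+3·0+1·0+6·0 = 15 | 5·3 = 15
Y: 3·1+6·0+3·4+1·0+6·0 = 15 | 5·3 = 15
G: 3·3+6·0+3·7+1·0+6·0 = 30 | 5·6 = 30
D: 3·0+6·2+3·8+1·4+6·0 = 40 | 5·8 = 40
gcd(3,6,3,1,6,5) = 1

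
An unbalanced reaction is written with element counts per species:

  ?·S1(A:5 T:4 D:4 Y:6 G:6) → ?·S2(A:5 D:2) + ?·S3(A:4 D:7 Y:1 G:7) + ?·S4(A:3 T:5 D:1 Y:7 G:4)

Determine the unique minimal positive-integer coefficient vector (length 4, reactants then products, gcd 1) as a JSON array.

Coefficients: [5, 1, 2, 4]

A: 5·5 = 25 | 1·5+2·4+4·3 = 25
T: 5·4 = 20 | 1·0+2·0+4·5 = 20
D: 5·4 = 20 | 1·2+2·7+4·1 = 20
Y: 5·6 = 30 | 1·0+2·1+4·7 = 30
G: 5·6 = 30 | 1·0+2·7+4·4 = 30
gcd(5,1,2,4) = 1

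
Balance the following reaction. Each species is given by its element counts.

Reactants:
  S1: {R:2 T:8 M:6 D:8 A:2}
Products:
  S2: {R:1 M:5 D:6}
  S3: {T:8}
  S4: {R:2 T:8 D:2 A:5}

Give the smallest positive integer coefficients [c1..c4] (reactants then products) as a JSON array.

R: 5·2 = 10 | 6·1+3·0+2·2 = 10
T: 5·8 = 40 | 6·0+3·8+2·8 = 40
M: 5·6 = 30 | 6·5+3·0+2·0 = 30
D: 5·8 = 40 | 6·6+3·0+2·2 = 40
A: 5·2 = 10 | 6·0+3·0+2·5 = 10
gcd(5,6,3,2) = 1

Coefficients: [5, 6, 3, 2]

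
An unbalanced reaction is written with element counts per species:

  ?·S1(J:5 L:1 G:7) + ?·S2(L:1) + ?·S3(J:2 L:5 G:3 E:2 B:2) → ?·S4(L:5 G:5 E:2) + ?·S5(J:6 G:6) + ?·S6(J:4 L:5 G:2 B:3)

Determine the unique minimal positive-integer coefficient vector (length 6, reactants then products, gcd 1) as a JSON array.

Coefficients: [4, 6, 3, 3, 3, 2]

J: 4·5+6·0+3·2 = 26 | 3·0+3·6+2·4 = 26
L: 4·1+6·1+3·5 = 25 | 3·5+3·0+2·5 = 25
G: 4·7+6·0+3·3 = 37 | 3·5+3·6+2·2 = 37
E: 4·0+6·0+3·2 = 6 | 3·2+3·0+2·0 = 6
B: 4·0+6·0+3·2 = 6 | 3·0+3·0+2·3 = 6
gcd(4,6,3,3,3,2) = 1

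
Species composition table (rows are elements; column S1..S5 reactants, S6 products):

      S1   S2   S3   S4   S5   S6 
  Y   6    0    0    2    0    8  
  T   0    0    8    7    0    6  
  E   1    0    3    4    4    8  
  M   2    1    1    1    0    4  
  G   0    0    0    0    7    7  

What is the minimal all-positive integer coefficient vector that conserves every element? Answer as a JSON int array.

Coefficients: [6, 4, 2, 2, 5, 5]

Y: 6·6+4·0+2·0+2·2+5·0 = 40 | 5·8 = 40
T: 6·0+4·0+2·8+2·7+5·0 = 30 | 5·6 = 30
E: 6·1+4·0+2·3+2·4+5·4 = 40 | 5·8 = 40
M: 6·2+4·1+2·1+2·1+5·0 = 20 | 5·4 = 20
G: 6·0+4·0+2·0+2·0+5·7 = 35 | 5·7 = 35
gcd(6,4,2,2,5,5) = 1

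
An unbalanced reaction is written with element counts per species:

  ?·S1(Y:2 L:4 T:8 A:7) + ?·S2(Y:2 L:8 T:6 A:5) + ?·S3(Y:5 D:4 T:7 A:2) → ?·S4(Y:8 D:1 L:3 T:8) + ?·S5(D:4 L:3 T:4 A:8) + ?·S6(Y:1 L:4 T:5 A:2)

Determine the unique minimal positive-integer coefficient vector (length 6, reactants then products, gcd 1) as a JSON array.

Y: 1·2+5·2+5·5 = 37 | 4·8+4·0+5·1 = 37
D: 1·0+5·0+5·4 = 20 | 4·1+4·4+5·0 = 20
L: 1·4+5·8+5·0 = 44 | 4·3+4·3+5·4 = 44
T: 1·8+5·6+5·7 = 73 | 4·8+4·4+5·5 = 73
A: 1·7+5·5+5·2 = 42 | 4·0+4·8+5·2 = 42
gcd(1,5,5,4,4,5) = 1

Coefficients: [1, 5, 5, 4, 4, 5]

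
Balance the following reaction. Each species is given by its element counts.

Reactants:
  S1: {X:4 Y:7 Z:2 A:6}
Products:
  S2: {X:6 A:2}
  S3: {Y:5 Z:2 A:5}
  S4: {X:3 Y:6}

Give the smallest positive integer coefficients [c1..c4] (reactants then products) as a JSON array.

X: 6·4 = 24 | 3·6+6·0+2·3 = 24
Y: 6·7 = 42 | 3·0+6·5+2·6 = 42
Z: 6·2 = 12 | 3·0+6·2+2·0 = 12
A: 6·6 = 36 | 3·2+6·5+2·0 = 36
gcd(6,3,6,2) = 1

Coefficients: [6, 3, 6, 2]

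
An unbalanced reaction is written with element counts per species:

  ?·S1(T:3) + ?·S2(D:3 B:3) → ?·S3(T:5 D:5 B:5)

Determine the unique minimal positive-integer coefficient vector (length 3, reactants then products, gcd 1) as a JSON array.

Coefficients: [5, 5, 3]

T: 5·3+5·0 = 15 | 3·5 = 15
D: 5·0+5·3 = 15 | 3·5 = 15
B: 5·0+5·3 = 15 | 3·5 = 15
gcd(5,5,3) = 1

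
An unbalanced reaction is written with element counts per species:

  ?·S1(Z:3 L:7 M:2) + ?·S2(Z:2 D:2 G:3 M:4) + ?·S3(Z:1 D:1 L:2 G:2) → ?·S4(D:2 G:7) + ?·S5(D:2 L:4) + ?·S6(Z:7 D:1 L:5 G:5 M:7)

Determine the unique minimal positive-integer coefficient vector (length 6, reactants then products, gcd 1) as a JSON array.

Z: 4·3+5·2+6·1 = 28 | 1·0+5·0+4·7 = 28
D: 4·0+5·2+6·1 = 16 | 1·2+5·2+4·1 = 16
L: 4·7+5·0+6·2 = 40 | 1·0+5·4+4·5 = 40
G: 4·0+5·3+6·2 = 27 | 1·7+5·0+4·5 = 27
M: 4·2+5·4+6·0 = 28 | 1·0+5·0+4·7 = 28
gcd(4,5,6,1,5,4) = 1

Coefficients: [4, 5, 6, 1, 5, 4]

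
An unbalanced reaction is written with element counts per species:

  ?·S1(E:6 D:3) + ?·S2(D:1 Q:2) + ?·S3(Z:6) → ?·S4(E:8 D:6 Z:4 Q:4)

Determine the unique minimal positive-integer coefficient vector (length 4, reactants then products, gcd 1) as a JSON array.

E: 4·6+6·0+2·0 = 24 | 3·8 = 24
D: 4·3+6·1+2·0 = 18 | 3·6 = 18
Z: 4·0+6·0+2·6 = 12 | 3·4 = 12
Q: 4·0+6·2+2·0 = 12 | 3·4 = 12
gcd(4,6,2,3) = 1

Coefficients: [4, 6, 2, 3]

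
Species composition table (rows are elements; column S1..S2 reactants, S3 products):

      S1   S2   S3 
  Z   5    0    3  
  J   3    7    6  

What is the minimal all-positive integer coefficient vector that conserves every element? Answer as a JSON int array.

Z: 3·5+3·0 = 15 | 5·3 = 15
J: 3·3+3·7 = 30 | 5·6 = 30
gcd(3,3,5) = 1

Coefficients: [3, 3, 5]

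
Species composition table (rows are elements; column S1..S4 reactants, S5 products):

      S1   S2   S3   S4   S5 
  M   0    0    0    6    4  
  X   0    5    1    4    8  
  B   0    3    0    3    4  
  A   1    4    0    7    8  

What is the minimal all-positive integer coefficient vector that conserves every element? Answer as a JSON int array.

Coefficients: [2, 2, 6, 2, 3]

M: 2·0+2·0+6·0+2·6 = 12 | 3·4 = 12
X: 2·0+2·5+6·1+2·4 = 24 | 3·8 = 24
B: 2·0+2·3+6·0+2·3 = 12 | 3·4 = 12
A: 2·1+2·4+6·0+2·7 = 24 | 3·8 = 24
gcd(2,2,6,2,3) = 1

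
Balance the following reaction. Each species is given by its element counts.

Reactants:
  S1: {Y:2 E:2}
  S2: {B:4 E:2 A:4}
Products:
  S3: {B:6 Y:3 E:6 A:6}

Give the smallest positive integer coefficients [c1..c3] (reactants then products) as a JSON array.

B: 3·0+3·4 = 12 | 2·6 = 12
Y: 3·2+3·0 = 6 | 2·3 = 6
E: 3·2+3·2 = 12 | 2·6 = 12
A: 3·0+3·4 = 12 | 2·6 = 12
gcd(3,3,2) = 1

Coefficients: [3, 3, 2]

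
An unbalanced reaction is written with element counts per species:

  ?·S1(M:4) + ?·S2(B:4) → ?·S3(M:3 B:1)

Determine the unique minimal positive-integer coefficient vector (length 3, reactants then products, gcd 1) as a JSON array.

M: 3·4+1·0 = 12 | 4·3 = 12
B: 3·0+1·4 = 4 | 4·1 = 4
gcd(3,1,4) = 1

Coefficients: [3, 1, 4]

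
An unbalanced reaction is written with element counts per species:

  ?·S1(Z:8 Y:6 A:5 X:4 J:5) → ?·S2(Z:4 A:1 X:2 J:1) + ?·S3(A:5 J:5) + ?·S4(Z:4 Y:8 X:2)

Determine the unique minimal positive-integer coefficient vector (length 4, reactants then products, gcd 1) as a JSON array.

Coefficients: [4, 5, 3, 3]

Z: 4·8 = 32 | 5·4+3·0+3·4 = 32
Y: 4·6 = 24 | 5·0+3·0+3·8 = 24
A: 4·5 = 20 | 5·1+3·5+3·0 = 20
X: 4·4 = 16 | 5·2+3·0+3·2 = 16
J: 4·5 = 20 | 5·1+3·5+3·0 = 20
gcd(4,5,3,3) = 1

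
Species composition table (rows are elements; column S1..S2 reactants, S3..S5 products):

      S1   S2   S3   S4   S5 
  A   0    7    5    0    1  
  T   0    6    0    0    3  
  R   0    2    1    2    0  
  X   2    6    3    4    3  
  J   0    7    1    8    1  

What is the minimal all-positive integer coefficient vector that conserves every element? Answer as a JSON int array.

Coefficients: [5, 2, 2, 1, 4]

A: 5·0+2·7 = 14 | 2·5+1·0+4·1 = 14
T: 5·0+2·6 = 12 | 2·0+1·0+4·3 = 12
R: 5·0+2·2 = 4 | 2·1+1·2+4·0 = 4
X: 5·2+2·6 = 22 | 2·3+1·4+4·3 = 22
J: 5·0+2·7 = 14 | 2·1+1·8+4·1 = 14
gcd(5,2,2,1,4) = 1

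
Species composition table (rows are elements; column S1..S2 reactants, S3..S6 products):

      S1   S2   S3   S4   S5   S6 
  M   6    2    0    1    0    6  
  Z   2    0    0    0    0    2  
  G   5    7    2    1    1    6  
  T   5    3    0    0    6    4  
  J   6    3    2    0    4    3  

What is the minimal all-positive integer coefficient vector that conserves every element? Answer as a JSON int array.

Coefficients: [3, 3, 5, 6, 2, 3]

M: 3·6+3·2 = 24 | 5·0+6·1+2·0+3·6 = 24
Z: 3·2+3·0 = 6 | 5·0+6·0+2·0+3·2 = 6
G: 3·5+3·7 = 36 | 5·2+6·1+2·1+3·6 = 36
T: 3·5+3·3 = 24 | 5·0+6·0+2·6+3·4 = 24
J: 3·6+3·3 = 27 | 5·2+6·0+2·4+3·3 = 27
gcd(3,3,5,6,2,3) = 1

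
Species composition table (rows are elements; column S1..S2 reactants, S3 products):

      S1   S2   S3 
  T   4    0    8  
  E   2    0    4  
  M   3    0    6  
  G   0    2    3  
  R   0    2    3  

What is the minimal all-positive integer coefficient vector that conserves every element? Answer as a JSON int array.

Coefficients: [4, 3, 2]

T: 4·4+3·0 = 16 | 2·8 = 16
E: 4·2+3·0 = 8 | 2·4 = 8
M: 4·3+3·0 = 12 | 2·6 = 12
G: 4·0+3·2 = 6 | 2·3 = 6
R: 4·0+3·2 = 6 | 2·3 = 6
gcd(4,3,2) = 1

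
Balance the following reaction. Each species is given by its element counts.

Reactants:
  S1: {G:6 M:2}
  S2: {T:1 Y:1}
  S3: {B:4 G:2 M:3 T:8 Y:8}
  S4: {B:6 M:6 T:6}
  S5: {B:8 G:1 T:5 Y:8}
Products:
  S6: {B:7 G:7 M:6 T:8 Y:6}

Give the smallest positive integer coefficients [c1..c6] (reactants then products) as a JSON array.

Coefficients: [6, 4, 2, 3, 2, 6]

B: 6·0+4·0+2·4+3·6+2·8 = 42 | 6·7 = 42
G: 6·6+4·0+2·2+3·0+2·1 = 42 | 6·7 = 42
M: 6·2+4·0+2·3+3·6+2·0 = 36 | 6·6 = 36
T: 6·0+4·1+2·8+3·6+2·5 = 48 | 6·8 = 48
Y: 6·0+4·1+2·8+3·0+2·8 = 36 | 6·6 = 36
gcd(6,4,2,3,2,6) = 1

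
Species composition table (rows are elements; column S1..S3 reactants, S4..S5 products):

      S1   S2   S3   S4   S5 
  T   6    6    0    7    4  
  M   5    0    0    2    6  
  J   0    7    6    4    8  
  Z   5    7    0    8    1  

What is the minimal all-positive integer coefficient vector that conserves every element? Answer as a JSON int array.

T: 4·6+2·6+3·0 = 36 | 4·7+2·4 = 36
M: 4·5+2·0+3·0 = 20 | 4·2+2·6 = 20
J: 4·0+2·7+3·6 = 32 | 4·4+2·8 = 32
Z: 4·5+2·7+3·0 = 34 | 4·8+2·1 = 34
gcd(4,2,3,4,2) = 1

Coefficients: [4, 2, 3, 4, 2]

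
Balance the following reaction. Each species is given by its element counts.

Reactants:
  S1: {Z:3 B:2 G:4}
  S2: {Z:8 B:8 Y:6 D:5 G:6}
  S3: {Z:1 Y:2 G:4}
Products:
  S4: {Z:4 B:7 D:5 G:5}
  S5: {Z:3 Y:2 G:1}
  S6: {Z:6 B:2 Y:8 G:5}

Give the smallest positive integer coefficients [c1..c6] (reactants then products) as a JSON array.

Coefficients: [2, 6, 3, 6, 1, 5]

Z: 2·3+6·8+3·1 = 57 | 6·4+1·3+5·6 = 57
B: 2·2+6·8+3·0 = 52 | 6·7+1·0+5·2 = 52
Y: 2·0+6·6+3·2 = 42 | 6·0+1·2+5·8 = 42
D: 2·0+6·5+3·0 = 30 | 6·5+1·0+5·0 = 30
G: 2·4+6·6+3·4 = 56 | 6·5+1·1+5·5 = 56
gcd(2,6,3,6,1,5) = 1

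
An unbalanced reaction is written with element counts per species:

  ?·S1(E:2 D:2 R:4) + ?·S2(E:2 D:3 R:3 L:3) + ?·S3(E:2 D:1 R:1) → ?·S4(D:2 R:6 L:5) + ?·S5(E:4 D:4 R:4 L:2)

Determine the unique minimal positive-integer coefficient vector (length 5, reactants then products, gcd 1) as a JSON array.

E: 2·2+5·2+3·2 = 20 | 1·0+5·4 = 20
D: 2·2+5·3+3·1 = 22 | 1·2+5·4 = 22
R: 2·4+5·3+3·1 = 26 | 1·6+5·4 = 26
L: 2·0+5·3+3·0 = 15 | 1·5+5·2 = 15
gcd(2,5,3,1,5) = 1

Coefficients: [2, 5, 3, 1, 5]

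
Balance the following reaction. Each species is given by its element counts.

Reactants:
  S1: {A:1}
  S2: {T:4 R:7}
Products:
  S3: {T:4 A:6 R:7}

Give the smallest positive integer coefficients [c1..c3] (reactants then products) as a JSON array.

T: 6·0+1·4 = 4 | 1·4 = 4
A: 6·1+1·0 = 6 | 1·6 = 6
R: 6·0+1·7 = 7 | 1·7 = 7
gcd(6,1,1) = 1

Coefficients: [6, 1, 1]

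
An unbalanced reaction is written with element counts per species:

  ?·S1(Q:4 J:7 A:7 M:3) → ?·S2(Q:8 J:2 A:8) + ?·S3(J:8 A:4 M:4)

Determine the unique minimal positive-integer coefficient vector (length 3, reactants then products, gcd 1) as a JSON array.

Coefficients: [4, 2, 3]

Q: 4·4 = 16 | 2·8+3·0 = 16
J: 4·7 = 28 | 2·2+3·8 = 28
A: 4·7 = 28 | 2·8+3·4 = 28
M: 4·3 = 12 | 2·0+3·4 = 12
gcd(4,2,3) = 1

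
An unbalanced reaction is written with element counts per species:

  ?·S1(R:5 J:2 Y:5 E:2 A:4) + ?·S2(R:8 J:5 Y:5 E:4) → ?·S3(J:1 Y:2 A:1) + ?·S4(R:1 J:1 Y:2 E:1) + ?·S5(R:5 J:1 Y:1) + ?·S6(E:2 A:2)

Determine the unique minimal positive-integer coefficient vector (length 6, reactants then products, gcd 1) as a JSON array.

R: 4·5+2·8 = 36 | 6·0+6·1+6·5+5·0 = 36
J: 4·2+2·5 = 18 | 6·1+6·1+6·1+5·0 = 18
Y: 4·5+2·5 = 30 | 6·2+6·2+6·1+5·0 = 30
E: 4·2+2·4 = 16 | 6·0+6·1+6·0+5·2 = 16
A: 4·4+2·0 = 16 | 6·1+6·0+6·0+5·2 = 16
gcd(4,2,6,6,6,5) = 1

Coefficients: [4, 2, 6, 6, 6, 5]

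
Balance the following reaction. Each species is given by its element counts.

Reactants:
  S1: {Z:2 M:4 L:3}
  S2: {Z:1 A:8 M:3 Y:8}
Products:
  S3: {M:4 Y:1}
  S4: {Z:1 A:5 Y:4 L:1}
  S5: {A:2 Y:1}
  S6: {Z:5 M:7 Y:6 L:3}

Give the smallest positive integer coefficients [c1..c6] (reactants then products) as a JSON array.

Z: 3·2+5·1 = 11 | 5·0+6·1+5·0+1·5 = 11
A: 3·0+5·8 = 40 | 5·0+6·5+5·2+1·0 = 40
M: 3·4+5·3 = 27 | 5·4+6·0+5·0+1·7 = 27
Y: 3·0+5·8 = 40 | 5·1+6·4+5·1+1·6 = 40
L: 3·3+5·0 = 9 | 5·0+6·1+5·0+1·3 = 9
gcd(3,5,5,6,5,1) = 1

Coefficients: [3, 5, 5, 6, 5, 1]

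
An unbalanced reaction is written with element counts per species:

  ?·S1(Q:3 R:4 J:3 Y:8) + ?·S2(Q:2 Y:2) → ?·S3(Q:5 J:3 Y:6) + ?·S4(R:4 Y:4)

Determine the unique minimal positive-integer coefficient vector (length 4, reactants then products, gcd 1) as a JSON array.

Q: 1·3+1·2 = 5 | 1·5+1·0 = 5
R: 1·4+1·0 = 4 | 1·0+1·4 = 4
J: 1·3+1·0 = 3 | 1·3+1·0 = 3
Y: 1·8+1·2 = 10 | 1·6+1·4 = 10
gcd(1,1,1,1) = 1

Coefficients: [1, 1, 1, 1]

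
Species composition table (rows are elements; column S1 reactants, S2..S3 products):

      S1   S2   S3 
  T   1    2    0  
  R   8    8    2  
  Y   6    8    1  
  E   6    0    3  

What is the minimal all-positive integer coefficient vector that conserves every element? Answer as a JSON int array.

Coefficients: [2, 1, 4]

T: 2·1 = 2 | 1·2+4·0 = 2
R: 2·8 = 16 | 1·8+4·2 = 16
Y: 2·6 = 12 | 1·8+4·1 = 12
E: 2·6 = 12 | 1·0+4·3 = 12
gcd(2,1,4) = 1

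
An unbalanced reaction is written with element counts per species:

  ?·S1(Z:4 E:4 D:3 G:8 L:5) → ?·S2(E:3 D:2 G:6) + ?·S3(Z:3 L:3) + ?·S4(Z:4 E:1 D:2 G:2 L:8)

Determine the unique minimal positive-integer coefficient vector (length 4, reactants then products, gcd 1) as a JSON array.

Z: 4·4 = 16 | 5·0+4·3+1·4 = 16
E: 4·4 = 16 | 5·3+4·0+1·1 = 16
D: 4·3 = 12 | 5·2+4·0+1·2 = 12
G: 4·8 = 32 | 5·6+4·0+1·2 = 32
L: 4·5 = 20 | 5·0+4·3+1·8 = 20
gcd(4,5,4,1) = 1

Coefficients: [4, 5, 4, 1]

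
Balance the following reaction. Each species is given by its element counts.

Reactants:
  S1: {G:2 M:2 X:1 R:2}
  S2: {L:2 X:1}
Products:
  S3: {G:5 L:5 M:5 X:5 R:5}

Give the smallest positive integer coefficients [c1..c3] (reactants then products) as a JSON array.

Coefficients: [5, 5, 2]

G: 5·2+5·0 = 10 | 2·5 = 10
L: 5·0+5·2 = 10 | 2·5 = 10
M: 5·2+5·0 = 10 | 2·5 = 10
X: 5·1+5·1 = 10 | 2·5 = 10
R: 5·2+5·0 = 10 | 2·5 = 10
gcd(5,5,2) = 1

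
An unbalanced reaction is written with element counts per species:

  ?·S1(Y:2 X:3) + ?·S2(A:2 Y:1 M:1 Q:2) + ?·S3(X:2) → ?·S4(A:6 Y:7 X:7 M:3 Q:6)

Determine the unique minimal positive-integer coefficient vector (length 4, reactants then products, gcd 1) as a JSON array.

A: 4·0+6·2+1·0 = 12 | 2·6 = 12
Y: 4·2+6·1+1·0 = 14 | 2·7 = 14
X: 4·3+6·0+1·2 = 14 | 2·7 = 14
M: 4·0+6·1+1·0 = 6 | 2·3 = 6
Q: 4·0+6·2+1·0 = 12 | 2·6 = 12
gcd(4,6,1,2) = 1

Coefficients: [4, 6, 1, 2]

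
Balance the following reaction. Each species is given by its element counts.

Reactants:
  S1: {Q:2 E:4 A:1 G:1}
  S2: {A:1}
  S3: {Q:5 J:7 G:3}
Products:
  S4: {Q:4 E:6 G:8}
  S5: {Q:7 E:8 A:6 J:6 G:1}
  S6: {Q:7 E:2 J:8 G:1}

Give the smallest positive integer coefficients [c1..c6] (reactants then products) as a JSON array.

Coefficients: [4, 2, 2, 1, 1, 1]

Q: 4·2+2·0+2·5 = 18 | 1·4+1·7+1·7 = 18
E: 4·4+2·0+2·0 = 16 | 1·6+1·8+1·2 = 16
A: 4·1+2·1+2·0 = 6 | 1·0+1·6+1·0 = 6
J: 4·0+2·0+2·7 = 14 | 1·0+1·6+1·8 = 14
G: 4·1+2·0+2·3 = 10 | 1·8+1·1+1·1 = 10
gcd(4,2,2,1,1,1) = 1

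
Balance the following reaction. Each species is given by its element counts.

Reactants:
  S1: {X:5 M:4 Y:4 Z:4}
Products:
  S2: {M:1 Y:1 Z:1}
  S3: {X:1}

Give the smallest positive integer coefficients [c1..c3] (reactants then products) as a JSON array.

X: 1·5 = 5 | 4·0+5·1 = 5
M: 1·4 = 4 | 4·1+5·0 = 4
Y: 1·4 = 4 | 4·1+5·0 = 4
Z: 1·4 = 4 | 4·1+5·0 = 4
gcd(1,4,5) = 1

Coefficients: [1, 4, 5]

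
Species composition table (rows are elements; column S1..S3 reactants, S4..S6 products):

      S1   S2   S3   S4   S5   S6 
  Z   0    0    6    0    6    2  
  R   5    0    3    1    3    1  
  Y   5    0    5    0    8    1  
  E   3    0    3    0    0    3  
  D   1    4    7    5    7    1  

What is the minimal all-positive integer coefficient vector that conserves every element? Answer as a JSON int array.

Z: 1·0+4·0+5·6 = 30 | 5·0+3·6+6·2 = 30
R: 1·5+4·0+5·3 = 20 | 5·1+3·3+6·1 = 20
Y: 1·5+4·0+5·5 = 30 | 5·0+3·8+6·1 = 30
E: 1·3+4·0+5·3 = 18 | 5·0+3·0+6·3 = 18
D: 1·1+4·4+5·7 = 52 | 5·5+3·7+6·1 = 52
gcd(1,4,5,5,3,6) = 1

Coefficients: [1, 4, 5, 5, 3, 6]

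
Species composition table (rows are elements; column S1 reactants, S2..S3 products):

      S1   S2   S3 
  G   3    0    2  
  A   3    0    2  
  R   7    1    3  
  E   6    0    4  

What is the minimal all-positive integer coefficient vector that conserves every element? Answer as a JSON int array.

Coefficients: [2, 5, 3]

G: 2·3 = 6 | 5·0+3·2 = 6
A: 2·3 = 6 | 5·0+3·2 = 6
R: 2·7 = 14 | 5·1+3·3 = 14
E: 2·6 = 12 | 5·0+3·4 = 12
gcd(2,5,3) = 1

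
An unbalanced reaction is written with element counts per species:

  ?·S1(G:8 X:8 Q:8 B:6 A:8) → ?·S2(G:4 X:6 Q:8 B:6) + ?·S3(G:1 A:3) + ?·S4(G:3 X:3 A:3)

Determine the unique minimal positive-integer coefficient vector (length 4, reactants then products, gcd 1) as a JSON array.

Coefficients: [3, 3, 6, 2]

G: 3·8 = 24 | 3·4+6·1+2·3 = 24
X: 3·8 = 24 | 3·6+6·0+2·3 = 24
Q: 3·8 = 24 | 3·8+6·0+2·0 = 24
B: 3·6 = 18 | 3·6+6·0+2·0 = 18
A: 3·8 = 24 | 3·0+6·3+2·3 = 24
gcd(3,3,6,2) = 1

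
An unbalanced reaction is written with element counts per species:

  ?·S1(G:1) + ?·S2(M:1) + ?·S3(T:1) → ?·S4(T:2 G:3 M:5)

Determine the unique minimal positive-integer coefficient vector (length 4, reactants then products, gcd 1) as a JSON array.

Coefficients: [3, 5, 2, 1]

T: 3·0+5·0+2·1 = 2 | 1·2 = 2
G: 3·1+5·0+2·0 = 3 | 1·3 = 3
M: 3·0+5·1+2·0 = 5 | 1·5 = 5
gcd(3,5,2,1) = 1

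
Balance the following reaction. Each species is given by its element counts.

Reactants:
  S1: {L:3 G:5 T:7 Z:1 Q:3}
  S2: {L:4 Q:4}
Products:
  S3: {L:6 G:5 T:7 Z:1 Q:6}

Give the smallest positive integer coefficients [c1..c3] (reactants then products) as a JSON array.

Coefficients: [4, 3, 4]

L: 4·3+3·4 = 24 | 4·6 = 24
G: 4·5+3·0 = 20 | 4·5 = 20
T: 4·7+3·0 = 28 | 4·7 = 28
Z: 4·1+3·0 = 4 | 4·1 = 4
Q: 4·3+3·4 = 24 | 4·6 = 24
gcd(4,3,4) = 1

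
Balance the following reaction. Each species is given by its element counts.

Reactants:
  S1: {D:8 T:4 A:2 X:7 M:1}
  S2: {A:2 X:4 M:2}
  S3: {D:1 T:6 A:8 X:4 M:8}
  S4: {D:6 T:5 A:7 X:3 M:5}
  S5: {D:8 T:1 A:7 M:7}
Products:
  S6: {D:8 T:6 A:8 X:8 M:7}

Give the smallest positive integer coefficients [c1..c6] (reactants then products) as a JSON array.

D: 3·8+2·0+2·1+1·6+1·8 = 40 | 5·8 = 40
T: 3·4+2·0+2·6+1·5+1·1 = 30 | 5·6 = 30
A: 3·2+2·2+2·8+1·7+1·7 = 40 | 5·8 = 40
X: 3·7+2·4+2·4+1·3+1·0 = 40 | 5·8 = 40
M: 3·1+2·2+2·8+1·5+1·7 = 35 | 5·7 = 35
gcd(3,2,2,1,1,5) = 1

Coefficients: [3, 2, 2, 1, 1, 5]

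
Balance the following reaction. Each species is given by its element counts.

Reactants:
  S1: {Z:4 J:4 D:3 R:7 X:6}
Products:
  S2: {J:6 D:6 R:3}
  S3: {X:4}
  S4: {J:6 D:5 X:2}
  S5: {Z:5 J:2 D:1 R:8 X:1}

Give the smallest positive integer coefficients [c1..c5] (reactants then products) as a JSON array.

Coefficients: [5, 1, 6, 1, 4]

Z: 5·4 = 20 | 1·0+6·0+1·0+4·5 = 20
J: 5·4 = 20 | 1·6+6·0+1·6+4·2 = 20
D: 5·3 = 15 | 1·6+6·0+1·5+4·1 = 15
R: 5·7 = 35 | 1·3+6·0+1·0+4·8 = 35
X: 5·6 = 30 | 1·0+6·4+1·2+4·1 = 30
gcd(5,1,6,1,4) = 1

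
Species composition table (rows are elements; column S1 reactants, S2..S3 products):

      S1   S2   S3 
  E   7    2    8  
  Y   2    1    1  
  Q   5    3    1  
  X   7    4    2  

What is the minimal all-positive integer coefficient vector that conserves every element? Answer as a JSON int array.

Coefficients: [2, 3, 1]

E: 2·7 = 14 | 3·2+1·8 = 14
Y: 2·2 = 4 | 3·1+1·1 = 4
Q: 2·5 = 10 | 3·3+1·1 = 10
X: 2·7 = 14 | 3·4+1·2 = 14
gcd(2,3,1) = 1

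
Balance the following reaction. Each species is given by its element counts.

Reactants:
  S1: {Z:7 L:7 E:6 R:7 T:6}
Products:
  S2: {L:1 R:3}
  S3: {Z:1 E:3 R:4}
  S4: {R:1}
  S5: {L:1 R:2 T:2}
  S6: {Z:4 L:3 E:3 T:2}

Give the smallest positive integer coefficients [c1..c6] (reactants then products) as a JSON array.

Coefficients: [3, 2, 1, 3, 4, 5]

Z: 3·7 = 21 | 2·0+1·1+3·0+4·0+5·4 = 21
L: 3·7 = 21 | 2·1+1·0+3·0+4·1+5·3 = 21
E: 3·6 = 18 | 2·0+1·3+3·0+4·0+5·3 = 18
R: 3·7 = 21 | 2·3+1·4+3·1+4·2+5·0 = 21
T: 3·6 = 18 | 2·0+1·0+3·0+4·2+5·2 = 18
gcd(3,2,1,3,4,5) = 1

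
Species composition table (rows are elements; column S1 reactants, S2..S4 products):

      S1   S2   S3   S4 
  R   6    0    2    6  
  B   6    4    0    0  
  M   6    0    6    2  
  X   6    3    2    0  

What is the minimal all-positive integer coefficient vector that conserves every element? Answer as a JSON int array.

R: 4·6 = 24 | 6·0+3·2+3·6 = 24
B: 4·6 = 24 | 6·4+3·0+3·0 = 24
M: 4·6 = 24 | 6·0+3·6+3·2 = 24
X: 4·6 = 24 | 6·3+3·2+3·0 = 24
gcd(4,6,3,3) = 1

Coefficients: [4, 6, 3, 3]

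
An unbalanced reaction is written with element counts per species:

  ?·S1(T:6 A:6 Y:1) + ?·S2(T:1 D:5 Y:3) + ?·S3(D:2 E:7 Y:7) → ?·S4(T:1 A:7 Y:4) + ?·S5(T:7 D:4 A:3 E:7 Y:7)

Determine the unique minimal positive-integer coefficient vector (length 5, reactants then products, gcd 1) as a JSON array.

T: 6·6+2·1+5·0 = 38 | 3·1+5·7 = 38
D: 6·0+2·5+5·2 = 20 | 3·0+5·4 = 20
A: 6·6+2·0+5·0 = 36 | 3·7+5·3 = 36
E: 6·0+2·0+5·7 = 35 | 3·0+5·7 = 35
Y: 6·1+2·3+5·7 = 47 | 3·4+5·7 = 47
gcd(6,2,5,3,5) = 1

Coefficients: [6, 2, 5, 3, 5]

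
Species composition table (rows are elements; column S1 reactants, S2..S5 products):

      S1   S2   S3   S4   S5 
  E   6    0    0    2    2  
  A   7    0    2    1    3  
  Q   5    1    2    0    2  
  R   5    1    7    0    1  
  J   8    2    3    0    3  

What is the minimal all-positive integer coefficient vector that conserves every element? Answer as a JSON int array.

E: 3·6 = 18 | 3·0+1·0+4·2+5·2 = 18
A: 3·7 = 21 | 3·0+1·2+4·1+5·3 = 21
Q: 3·5 = 15 | 3·1+1·2+4·0+5·2 = 15
R: 3·5 = 15 | 3·1+1·7+4·0+5·1 = 15
J: 3·8 = 24 | 3·2+1·3+4·0+5·3 = 24
gcd(3,3,1,4,5) = 1

Coefficients: [3, 3, 1, 4, 5]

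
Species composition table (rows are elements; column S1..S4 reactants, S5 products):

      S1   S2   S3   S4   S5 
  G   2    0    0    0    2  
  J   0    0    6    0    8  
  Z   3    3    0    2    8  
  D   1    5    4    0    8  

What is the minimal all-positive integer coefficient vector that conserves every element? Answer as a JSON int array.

Coefficients: [3, 1, 4, 6, 3]

G: 3·2+1·0+4·0+6·0 = 6 | 3·2 = 6
J: 3·0+1·0+4·6+6·0 = 24 | 3·8 = 24
Z: 3·3+1·3+4·0+6·2 = 24 | 3·8 = 24
D: 3·1+1·5+4·4+6·0 = 24 | 3·8 = 24
gcd(3,1,4,6,3) = 1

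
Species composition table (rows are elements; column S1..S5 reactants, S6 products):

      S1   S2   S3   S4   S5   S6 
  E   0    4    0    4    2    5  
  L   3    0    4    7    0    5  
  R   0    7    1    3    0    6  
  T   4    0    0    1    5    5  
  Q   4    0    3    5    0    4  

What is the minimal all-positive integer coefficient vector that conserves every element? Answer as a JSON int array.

Coefficients: [1, 4, 5, 1, 5, 6]

E: 1·0+4·4+5·0+1·4+5·2 = 30 | 6·5 = 30
L: 1·3+4·0+5·4+1·7+5·0 = 30 | 6·5 = 30
R: 1·0+4·7+5·1+1·3+5·0 = 36 | 6·6 = 36
T: 1·4+4·0+5·0+1·1+5·5 = 30 | 6·5 = 30
Q: 1·4+4·0+5·3+1·5+5·0 = 24 | 6·4 = 24
gcd(1,4,5,1,5,6) = 1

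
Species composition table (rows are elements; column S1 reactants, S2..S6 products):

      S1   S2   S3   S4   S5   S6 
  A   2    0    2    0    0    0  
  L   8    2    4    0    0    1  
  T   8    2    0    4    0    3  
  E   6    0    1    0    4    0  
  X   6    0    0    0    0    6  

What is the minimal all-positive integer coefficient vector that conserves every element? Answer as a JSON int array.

A: 4·2 = 8 | 6·0+4·2+2·0+5·0+4·0 = 8
L: 4·8 = 32 | 6·2+4·4+2·0+5·0+4·1 = 32
T: 4·8 = 32 | 6·2+4·0+2·4+5·0+4·3 = 32
E: 4·6 = 24 | 6·0+4·1+2·0+5·4+4·0 = 24
X: 4·6 = 24 | 6·0+4·0+2·0+5·0+4·6 = 24
gcd(4,6,4,2,5,4) = 1

Coefficients: [4, 6, 4, 2, 5, 4]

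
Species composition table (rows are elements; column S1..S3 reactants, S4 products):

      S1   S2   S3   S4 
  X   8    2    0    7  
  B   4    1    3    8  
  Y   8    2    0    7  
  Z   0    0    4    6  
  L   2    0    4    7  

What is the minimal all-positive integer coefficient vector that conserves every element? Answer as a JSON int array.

Coefficients: [1, 3, 3, 2]

X: 1·8+3·2+3·0 = 14 | 2·7 = 14
B: 1·4+3·1+3·3 = 16 | 2·8 = 16
Y: 1·8+3·2+3·0 = 14 | 2·7 = 14
Z: 1·0+3·0+3·4 = 12 | 2·6 = 12
L: 1·2+3·0+3·4 = 14 | 2·7 = 14
gcd(1,3,3,2) = 1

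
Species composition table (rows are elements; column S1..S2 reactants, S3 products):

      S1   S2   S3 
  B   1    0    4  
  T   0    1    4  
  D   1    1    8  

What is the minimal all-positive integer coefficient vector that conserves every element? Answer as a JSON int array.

Coefficients: [4, 4, 1]

B: 4·1+4·0 = 4 | 1·4 = 4
T: 4·0+4·1 = 4 | 1·4 = 4
D: 4·1+4·1 = 8 | 1·8 = 8
gcd(4,4,1) = 1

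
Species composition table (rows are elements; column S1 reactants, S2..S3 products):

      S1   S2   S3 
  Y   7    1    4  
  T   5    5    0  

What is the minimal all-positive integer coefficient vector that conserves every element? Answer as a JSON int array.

Coefficients: [2, 2, 3]

Y: 2·7 = 14 | 2·1+3·4 = 14
T: 2·5 = 10 | 2·5+3·0 = 10
gcd(2,2,3) = 1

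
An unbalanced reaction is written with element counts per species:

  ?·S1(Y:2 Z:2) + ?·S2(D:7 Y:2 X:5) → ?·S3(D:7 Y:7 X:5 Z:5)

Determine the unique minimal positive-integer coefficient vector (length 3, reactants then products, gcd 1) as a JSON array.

D: 5·0+2·7 = 14 | 2·7 = 14
Y: 5·2+2·2 = 14 | 2·7 = 14
X: 5·0+2·5 = 10 | 2·5 = 10
Z: 5·2+2·0 = 10 | 2·5 = 10
gcd(5,2,2) = 1

Coefficients: [5, 2, 2]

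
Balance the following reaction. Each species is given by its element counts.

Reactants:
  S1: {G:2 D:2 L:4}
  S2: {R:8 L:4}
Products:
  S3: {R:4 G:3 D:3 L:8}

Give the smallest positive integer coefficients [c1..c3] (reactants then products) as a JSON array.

Coefficients: [3, 1, 2]

R: 3·0+1·8 = 8 | 2·4 = 8
G: 3·2+1·0 = 6 | 2·3 = 6
D: 3·2+1·0 = 6 | 2·3 = 6
L: 3·4+1·4 = 16 | 2·8 = 16
gcd(3,1,2) = 1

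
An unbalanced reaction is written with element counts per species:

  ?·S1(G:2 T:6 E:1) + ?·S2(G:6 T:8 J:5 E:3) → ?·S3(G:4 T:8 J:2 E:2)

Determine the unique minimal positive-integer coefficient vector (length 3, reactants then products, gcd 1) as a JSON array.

Coefficients: [4, 2, 5]

G: 4·2+2·6 = 20 | 5·4 = 20
T: 4·6+2·8 = 40 | 5·8 = 40
J: 4·0+2·5 = 10 | 5·2 = 10
E: 4·1+2·3 = 10 | 5·2 = 10
gcd(4,2,5) = 1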